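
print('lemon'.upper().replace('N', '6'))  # LEMO6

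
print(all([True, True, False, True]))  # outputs False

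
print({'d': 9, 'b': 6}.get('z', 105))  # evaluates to 105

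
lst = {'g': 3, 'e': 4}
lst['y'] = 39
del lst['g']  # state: {'e': 4, 'y': 39}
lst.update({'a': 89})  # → {'e': 4, 'y': 39, 'a': 89}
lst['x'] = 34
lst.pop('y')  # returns 39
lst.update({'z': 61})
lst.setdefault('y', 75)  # 75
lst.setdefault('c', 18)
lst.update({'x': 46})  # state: {'e': 4, 'a': 89, 'x': 46, 'z': 61, 'y': 75, 'c': 18}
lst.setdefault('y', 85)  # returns 75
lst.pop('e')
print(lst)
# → {'a': 89, 'x': 46, 'z': 61, 'y': 75, 'c': 18}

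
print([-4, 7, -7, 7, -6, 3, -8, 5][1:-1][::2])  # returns [7, 7, 3]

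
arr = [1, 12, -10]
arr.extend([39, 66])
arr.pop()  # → 66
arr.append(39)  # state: [1, 12, -10, 39, 39]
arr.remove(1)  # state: [12, -10, 39, 39]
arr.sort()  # [-10, 12, 39, 39]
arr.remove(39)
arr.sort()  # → [-10, 12, 39]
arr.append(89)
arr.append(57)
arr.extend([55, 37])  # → [-10, 12, 39, 89, 57, 55, 37]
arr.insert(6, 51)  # [-10, 12, 39, 89, 57, 55, 51, 37]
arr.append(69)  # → [-10, 12, 39, 89, 57, 55, 51, 37, 69]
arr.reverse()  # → [69, 37, 51, 55, 57, 89, 39, 12, -10]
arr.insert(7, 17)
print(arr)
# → [69, 37, 51, 55, 57, 89, 39, 17, 12, -10]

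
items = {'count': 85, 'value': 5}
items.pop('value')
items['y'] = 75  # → {'count': 85, 'y': 75}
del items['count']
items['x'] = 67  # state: {'y': 75, 'x': 67}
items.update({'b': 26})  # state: {'y': 75, 'x': 67, 'b': 26}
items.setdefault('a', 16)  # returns 16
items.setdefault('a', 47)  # 16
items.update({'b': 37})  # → {'y': 75, 'x': 67, 'b': 37, 'a': 16}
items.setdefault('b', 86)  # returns 37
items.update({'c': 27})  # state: {'y': 75, 'x': 67, 'b': 37, 'a': 16, 'c': 27}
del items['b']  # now {'y': 75, 'x': 67, 'a': 16, 'c': 27}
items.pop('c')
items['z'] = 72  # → {'y': 75, 'x': 67, 'a': 16, 'z': 72}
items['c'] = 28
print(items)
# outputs {'y': 75, 'x': 67, 'a': 16, 'z': 72, 'c': 28}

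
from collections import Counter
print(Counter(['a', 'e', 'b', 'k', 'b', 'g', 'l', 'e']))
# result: Counter({'e': 2, 'b': 2, 'a': 1, 'k': 1, 'g': 1, 'l': 1})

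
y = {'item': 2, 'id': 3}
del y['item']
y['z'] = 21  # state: {'id': 3, 'z': 21}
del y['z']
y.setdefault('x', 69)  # 69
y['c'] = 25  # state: {'id': 3, 'x': 69, 'c': 25}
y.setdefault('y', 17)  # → 17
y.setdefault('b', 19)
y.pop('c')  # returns 25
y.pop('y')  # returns 17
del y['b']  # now {'id': 3, 'x': 69}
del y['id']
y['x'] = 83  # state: {'x': 83}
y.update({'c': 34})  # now {'x': 83, 'c': 34}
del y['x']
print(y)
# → {'c': 34}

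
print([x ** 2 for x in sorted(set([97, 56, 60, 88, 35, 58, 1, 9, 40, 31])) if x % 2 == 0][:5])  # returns [1600, 3136, 3364, 3600, 7744]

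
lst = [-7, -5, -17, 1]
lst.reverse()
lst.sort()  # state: [-17, -7, -5, 1]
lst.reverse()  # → [1, -5, -7, -17]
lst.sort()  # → [-17, -7, -5, 1]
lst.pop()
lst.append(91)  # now [-17, -7, -5, 91]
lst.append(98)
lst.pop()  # 98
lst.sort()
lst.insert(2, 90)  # [-17, -7, 90, -5, 91]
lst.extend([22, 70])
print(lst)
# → [-17, -7, 90, -5, 91, 22, 70]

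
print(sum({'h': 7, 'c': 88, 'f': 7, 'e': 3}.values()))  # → 105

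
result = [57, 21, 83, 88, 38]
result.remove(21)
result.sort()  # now [38, 57, 83, 88]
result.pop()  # 88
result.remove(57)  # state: [38, 83]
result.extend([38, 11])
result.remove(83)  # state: [38, 38, 11]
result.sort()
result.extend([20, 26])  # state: [11, 38, 38, 20, 26]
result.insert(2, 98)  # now [11, 38, 98, 38, 20, 26]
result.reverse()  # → [26, 20, 38, 98, 38, 11]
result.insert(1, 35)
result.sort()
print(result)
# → [11, 20, 26, 35, 38, 38, 98]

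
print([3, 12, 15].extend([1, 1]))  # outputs None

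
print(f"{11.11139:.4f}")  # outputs 11.1114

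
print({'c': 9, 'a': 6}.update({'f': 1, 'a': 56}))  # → None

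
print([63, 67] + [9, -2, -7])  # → [63, 67, 9, -2, -7]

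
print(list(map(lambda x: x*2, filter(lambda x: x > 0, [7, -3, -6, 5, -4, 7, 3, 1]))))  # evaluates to [14, 10, 14, 6, 2]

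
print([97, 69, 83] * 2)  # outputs [97, 69, 83, 97, 69, 83]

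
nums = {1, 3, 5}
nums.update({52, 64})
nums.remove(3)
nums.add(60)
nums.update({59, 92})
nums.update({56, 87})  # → {1, 5, 52, 56, 59, 60, 64, 87, 92}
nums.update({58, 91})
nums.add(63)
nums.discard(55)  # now {1, 5, 52, 56, 58, 59, 60, 63, 64, 87, 91, 92}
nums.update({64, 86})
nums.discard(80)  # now {1, 5, 52, 56, 58, 59, 60, 63, 64, 86, 87, 91, 92}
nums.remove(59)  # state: {1, 5, 52, 56, 58, 60, 63, 64, 86, 87, 91, 92}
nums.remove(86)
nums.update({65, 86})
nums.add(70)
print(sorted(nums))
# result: [1, 5, 52, 56, 58, 60, 63, 64, 65, 70, 86, 87, 91, 92]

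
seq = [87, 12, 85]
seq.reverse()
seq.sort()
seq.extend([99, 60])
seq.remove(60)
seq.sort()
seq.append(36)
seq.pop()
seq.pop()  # 99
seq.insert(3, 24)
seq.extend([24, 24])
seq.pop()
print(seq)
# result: [12, 85, 87, 24, 24]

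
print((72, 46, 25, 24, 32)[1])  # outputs 46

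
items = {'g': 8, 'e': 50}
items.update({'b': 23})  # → {'g': 8, 'e': 50, 'b': 23}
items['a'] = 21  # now {'g': 8, 'e': 50, 'b': 23, 'a': 21}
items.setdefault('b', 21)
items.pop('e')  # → 50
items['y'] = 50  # {'g': 8, 'b': 23, 'a': 21, 'y': 50}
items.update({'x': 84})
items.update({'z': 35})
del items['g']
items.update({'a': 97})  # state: {'b': 23, 'a': 97, 'y': 50, 'x': 84, 'z': 35}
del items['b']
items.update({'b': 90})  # {'a': 97, 'y': 50, 'x': 84, 'z': 35, 'b': 90}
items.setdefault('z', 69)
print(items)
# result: {'a': 97, 'y': 50, 'x': 84, 'z': 35, 'b': 90}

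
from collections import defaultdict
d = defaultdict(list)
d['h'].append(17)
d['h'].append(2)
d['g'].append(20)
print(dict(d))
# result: {'h': [17, 2], 'g': [20]}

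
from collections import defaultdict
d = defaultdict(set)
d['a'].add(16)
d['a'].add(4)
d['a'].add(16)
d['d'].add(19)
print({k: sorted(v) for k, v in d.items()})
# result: {'a': [4, 16], 'd': [19]}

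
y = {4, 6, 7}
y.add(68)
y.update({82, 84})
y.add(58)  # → {4, 6, 7, 58, 68, 82, 84}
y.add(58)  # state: {4, 6, 7, 58, 68, 82, 84}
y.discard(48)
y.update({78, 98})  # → {4, 6, 7, 58, 68, 78, 82, 84, 98}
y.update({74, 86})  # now {4, 6, 7, 58, 68, 74, 78, 82, 84, 86, 98}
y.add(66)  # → {4, 6, 7, 58, 66, 68, 74, 78, 82, 84, 86, 98}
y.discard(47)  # {4, 6, 7, 58, 66, 68, 74, 78, 82, 84, 86, 98}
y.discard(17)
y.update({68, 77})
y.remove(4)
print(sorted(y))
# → [6, 7, 58, 66, 68, 74, 77, 78, 82, 84, 86, 98]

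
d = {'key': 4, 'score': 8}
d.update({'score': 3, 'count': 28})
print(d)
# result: {'key': 4, 'score': 3, 'count': 28}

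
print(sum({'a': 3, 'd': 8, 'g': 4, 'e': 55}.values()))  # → 70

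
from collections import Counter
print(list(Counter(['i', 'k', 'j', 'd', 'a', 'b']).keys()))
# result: ['i', 'k', 'j', 'd', 'a', 'b']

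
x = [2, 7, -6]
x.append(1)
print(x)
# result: [2, 7, -6, 1]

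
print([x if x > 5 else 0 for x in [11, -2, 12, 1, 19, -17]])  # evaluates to [11, 0, 12, 0, 19, 0]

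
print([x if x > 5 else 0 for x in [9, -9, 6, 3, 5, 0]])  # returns [9, 0, 6, 0, 0, 0]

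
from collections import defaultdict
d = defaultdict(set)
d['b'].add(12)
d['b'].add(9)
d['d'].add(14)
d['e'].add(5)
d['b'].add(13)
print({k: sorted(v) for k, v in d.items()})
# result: {'b': [9, 12, 13], 'd': [14], 'e': [5]}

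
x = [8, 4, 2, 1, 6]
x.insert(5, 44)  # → [8, 4, 2, 1, 6, 44]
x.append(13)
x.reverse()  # [13, 44, 6, 1, 2, 4, 8]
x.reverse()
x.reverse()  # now [13, 44, 6, 1, 2, 4, 8]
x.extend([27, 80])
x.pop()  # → 80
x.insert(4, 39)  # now [13, 44, 6, 1, 39, 2, 4, 8, 27]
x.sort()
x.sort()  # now [1, 2, 4, 6, 8, 13, 27, 39, 44]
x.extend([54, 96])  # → [1, 2, 4, 6, 8, 13, 27, 39, 44, 54, 96]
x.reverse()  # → [96, 54, 44, 39, 27, 13, 8, 6, 4, 2, 1]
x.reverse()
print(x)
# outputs [1, 2, 4, 6, 8, 13, 27, 39, 44, 54, 96]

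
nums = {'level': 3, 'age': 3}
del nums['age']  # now {'level': 3}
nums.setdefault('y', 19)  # 19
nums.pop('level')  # 3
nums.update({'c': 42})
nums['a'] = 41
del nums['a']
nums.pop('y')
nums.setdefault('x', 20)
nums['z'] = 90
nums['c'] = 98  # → {'c': 98, 'x': 20, 'z': 90}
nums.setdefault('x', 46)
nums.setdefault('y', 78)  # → 78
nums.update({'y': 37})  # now {'c': 98, 'x': 20, 'z': 90, 'y': 37}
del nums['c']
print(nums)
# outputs {'x': 20, 'z': 90, 'y': 37}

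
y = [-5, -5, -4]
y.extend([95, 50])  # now [-5, -5, -4, 95, 50]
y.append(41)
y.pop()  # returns 41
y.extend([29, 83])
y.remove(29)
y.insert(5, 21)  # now [-5, -5, -4, 95, 50, 21, 83]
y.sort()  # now [-5, -5, -4, 21, 50, 83, 95]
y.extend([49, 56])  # [-5, -5, -4, 21, 50, 83, 95, 49, 56]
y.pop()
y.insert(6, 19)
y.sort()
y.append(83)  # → [-5, -5, -4, 19, 21, 49, 50, 83, 95, 83]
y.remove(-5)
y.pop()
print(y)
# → [-5, -4, 19, 21, 49, 50, 83, 95]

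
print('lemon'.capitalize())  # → Lemon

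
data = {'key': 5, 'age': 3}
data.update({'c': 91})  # {'key': 5, 'age': 3, 'c': 91}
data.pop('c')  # 91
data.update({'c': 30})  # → {'key': 5, 'age': 3, 'c': 30}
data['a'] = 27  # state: {'key': 5, 'age': 3, 'c': 30, 'a': 27}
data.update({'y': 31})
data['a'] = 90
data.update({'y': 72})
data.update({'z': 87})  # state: {'key': 5, 'age': 3, 'c': 30, 'a': 90, 'y': 72, 'z': 87}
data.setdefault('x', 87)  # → 87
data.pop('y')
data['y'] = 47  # {'key': 5, 'age': 3, 'c': 30, 'a': 90, 'z': 87, 'x': 87, 'y': 47}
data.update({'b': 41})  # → {'key': 5, 'age': 3, 'c': 30, 'a': 90, 'z': 87, 'x': 87, 'y': 47, 'b': 41}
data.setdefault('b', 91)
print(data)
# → {'key': 5, 'age': 3, 'c': 30, 'a': 90, 'z': 87, 'x': 87, 'y': 47, 'b': 41}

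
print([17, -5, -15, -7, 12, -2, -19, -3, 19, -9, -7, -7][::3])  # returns [17, -7, -19, -9]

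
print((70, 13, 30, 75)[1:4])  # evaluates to (13, 30, 75)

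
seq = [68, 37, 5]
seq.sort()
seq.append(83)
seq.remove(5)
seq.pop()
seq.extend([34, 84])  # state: [37, 68, 34, 84]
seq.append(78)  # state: [37, 68, 34, 84, 78]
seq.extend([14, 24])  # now [37, 68, 34, 84, 78, 14, 24]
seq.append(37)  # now [37, 68, 34, 84, 78, 14, 24, 37]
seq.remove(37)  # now [68, 34, 84, 78, 14, 24, 37]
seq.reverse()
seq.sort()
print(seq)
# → [14, 24, 34, 37, 68, 78, 84]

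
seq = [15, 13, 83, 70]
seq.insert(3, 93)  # [15, 13, 83, 93, 70]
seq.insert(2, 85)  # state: [15, 13, 85, 83, 93, 70]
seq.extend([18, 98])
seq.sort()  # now [13, 15, 18, 70, 83, 85, 93, 98]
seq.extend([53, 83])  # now [13, 15, 18, 70, 83, 85, 93, 98, 53, 83]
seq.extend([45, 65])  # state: [13, 15, 18, 70, 83, 85, 93, 98, 53, 83, 45, 65]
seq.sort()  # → [13, 15, 18, 45, 53, 65, 70, 83, 83, 85, 93, 98]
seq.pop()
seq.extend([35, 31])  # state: [13, 15, 18, 45, 53, 65, 70, 83, 83, 85, 93, 35, 31]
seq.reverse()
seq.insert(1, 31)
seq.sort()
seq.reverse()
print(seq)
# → [93, 85, 83, 83, 70, 65, 53, 45, 35, 31, 31, 18, 15, 13]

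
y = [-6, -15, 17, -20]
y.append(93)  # [-6, -15, 17, -20, 93]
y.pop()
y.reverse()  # [-20, 17, -15, -6]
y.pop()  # -6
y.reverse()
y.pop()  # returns -20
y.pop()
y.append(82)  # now [-15, 82]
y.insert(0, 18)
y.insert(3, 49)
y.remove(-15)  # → [18, 82, 49]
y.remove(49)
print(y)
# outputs [18, 82]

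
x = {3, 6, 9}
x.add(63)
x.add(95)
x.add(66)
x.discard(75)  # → {3, 6, 9, 63, 66, 95}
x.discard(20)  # {3, 6, 9, 63, 66, 95}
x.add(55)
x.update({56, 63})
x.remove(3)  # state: {6, 9, 55, 56, 63, 66, 95}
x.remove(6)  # {9, 55, 56, 63, 66, 95}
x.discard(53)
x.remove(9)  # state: {55, 56, 63, 66, 95}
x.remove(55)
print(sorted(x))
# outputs [56, 63, 66, 95]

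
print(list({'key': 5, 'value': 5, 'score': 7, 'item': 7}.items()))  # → [('key', 5), ('value', 5), ('score', 7), ('item', 7)]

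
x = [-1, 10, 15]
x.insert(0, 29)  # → [29, -1, 10, 15]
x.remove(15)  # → [29, -1, 10]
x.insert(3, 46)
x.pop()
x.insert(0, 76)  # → [76, 29, -1, 10]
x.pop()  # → 10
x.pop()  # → -1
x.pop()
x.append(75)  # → [76, 75]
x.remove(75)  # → [76]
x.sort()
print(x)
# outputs [76]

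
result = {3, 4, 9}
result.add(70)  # {3, 4, 9, 70}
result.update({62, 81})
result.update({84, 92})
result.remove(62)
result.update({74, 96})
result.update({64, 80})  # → {3, 4, 9, 64, 70, 74, 80, 81, 84, 92, 96}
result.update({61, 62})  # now {3, 4, 9, 61, 62, 64, 70, 74, 80, 81, 84, 92, 96}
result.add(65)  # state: {3, 4, 9, 61, 62, 64, 65, 70, 74, 80, 81, 84, 92, 96}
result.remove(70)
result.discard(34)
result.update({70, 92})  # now {3, 4, 9, 61, 62, 64, 65, 70, 74, 80, 81, 84, 92, 96}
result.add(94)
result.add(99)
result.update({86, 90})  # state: {3, 4, 9, 61, 62, 64, 65, 70, 74, 80, 81, 84, 86, 90, 92, 94, 96, 99}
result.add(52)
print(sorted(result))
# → [3, 4, 9, 52, 61, 62, 64, 65, 70, 74, 80, 81, 84, 86, 90, 92, 94, 96, 99]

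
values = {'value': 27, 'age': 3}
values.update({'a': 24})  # {'value': 27, 'age': 3, 'a': 24}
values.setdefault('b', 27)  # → 27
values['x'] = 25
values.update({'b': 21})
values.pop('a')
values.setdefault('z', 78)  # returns 78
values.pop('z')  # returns 78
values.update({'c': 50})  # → {'value': 27, 'age': 3, 'b': 21, 'x': 25, 'c': 50}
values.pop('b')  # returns 21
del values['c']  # {'value': 27, 'age': 3, 'x': 25}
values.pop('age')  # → 3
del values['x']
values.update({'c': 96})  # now {'value': 27, 'c': 96}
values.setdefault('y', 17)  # 17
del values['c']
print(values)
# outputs {'value': 27, 'y': 17}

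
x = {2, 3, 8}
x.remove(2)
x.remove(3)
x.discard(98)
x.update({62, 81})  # {8, 62, 81}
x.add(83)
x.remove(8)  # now {62, 81, 83}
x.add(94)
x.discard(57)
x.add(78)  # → {62, 78, 81, 83, 94}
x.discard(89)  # {62, 78, 81, 83, 94}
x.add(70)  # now {62, 70, 78, 81, 83, 94}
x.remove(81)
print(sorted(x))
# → [62, 70, 78, 83, 94]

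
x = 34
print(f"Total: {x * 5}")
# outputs Total: 170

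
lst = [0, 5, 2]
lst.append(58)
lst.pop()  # 58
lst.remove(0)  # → [5, 2]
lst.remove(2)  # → [5]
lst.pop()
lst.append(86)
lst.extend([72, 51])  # [86, 72, 51]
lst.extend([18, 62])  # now [86, 72, 51, 18, 62]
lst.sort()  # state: [18, 51, 62, 72, 86]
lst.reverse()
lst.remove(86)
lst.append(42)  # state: [72, 62, 51, 18, 42]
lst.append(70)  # [72, 62, 51, 18, 42, 70]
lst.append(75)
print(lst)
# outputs [72, 62, 51, 18, 42, 70, 75]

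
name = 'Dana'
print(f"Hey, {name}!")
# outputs Hey, Dana!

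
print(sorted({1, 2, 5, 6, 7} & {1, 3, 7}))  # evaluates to [1, 7]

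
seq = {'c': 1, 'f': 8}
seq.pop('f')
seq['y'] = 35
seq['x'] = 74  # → {'c': 1, 'y': 35, 'x': 74}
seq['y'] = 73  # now {'c': 1, 'y': 73, 'x': 74}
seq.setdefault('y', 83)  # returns 73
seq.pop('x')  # 74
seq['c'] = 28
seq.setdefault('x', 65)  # 65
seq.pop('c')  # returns 28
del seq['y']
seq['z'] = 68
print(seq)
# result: {'x': 65, 'z': 68}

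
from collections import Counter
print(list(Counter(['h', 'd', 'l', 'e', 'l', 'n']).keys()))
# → ['h', 'd', 'l', 'e', 'n']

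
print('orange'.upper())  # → ORANGE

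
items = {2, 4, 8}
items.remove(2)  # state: {4, 8}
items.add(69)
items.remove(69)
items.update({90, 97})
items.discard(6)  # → {4, 8, 90, 97}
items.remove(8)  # {4, 90, 97}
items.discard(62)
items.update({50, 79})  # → {4, 50, 79, 90, 97}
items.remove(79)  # {4, 50, 90, 97}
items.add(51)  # {4, 50, 51, 90, 97}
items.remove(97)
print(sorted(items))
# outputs [4, 50, 51, 90]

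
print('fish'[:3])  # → fis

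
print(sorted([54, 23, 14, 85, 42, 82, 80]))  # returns [14, 23, 42, 54, 80, 82, 85]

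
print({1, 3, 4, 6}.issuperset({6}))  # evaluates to True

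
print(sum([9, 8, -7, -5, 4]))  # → 9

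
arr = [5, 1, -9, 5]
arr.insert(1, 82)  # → [5, 82, 1, -9, 5]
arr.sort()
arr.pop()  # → 82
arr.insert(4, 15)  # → [-9, 1, 5, 5, 15]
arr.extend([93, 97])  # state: [-9, 1, 5, 5, 15, 93, 97]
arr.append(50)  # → [-9, 1, 5, 5, 15, 93, 97, 50]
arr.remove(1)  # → [-9, 5, 5, 15, 93, 97, 50]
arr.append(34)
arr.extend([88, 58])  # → [-9, 5, 5, 15, 93, 97, 50, 34, 88, 58]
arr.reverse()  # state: [58, 88, 34, 50, 97, 93, 15, 5, 5, -9]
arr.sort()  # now [-9, 5, 5, 15, 34, 50, 58, 88, 93, 97]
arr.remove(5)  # [-9, 5, 15, 34, 50, 58, 88, 93, 97]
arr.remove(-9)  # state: [5, 15, 34, 50, 58, 88, 93, 97]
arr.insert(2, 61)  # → [5, 15, 61, 34, 50, 58, 88, 93, 97]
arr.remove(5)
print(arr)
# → [15, 61, 34, 50, 58, 88, 93, 97]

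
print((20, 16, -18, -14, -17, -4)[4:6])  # (-17, -4)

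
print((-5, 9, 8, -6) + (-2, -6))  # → (-5, 9, 8, -6, -2, -6)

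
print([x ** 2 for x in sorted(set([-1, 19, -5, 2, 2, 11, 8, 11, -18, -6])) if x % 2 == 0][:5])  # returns [324, 36, 4, 64]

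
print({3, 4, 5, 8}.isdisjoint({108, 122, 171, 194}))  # True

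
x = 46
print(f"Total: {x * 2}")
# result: Total: 92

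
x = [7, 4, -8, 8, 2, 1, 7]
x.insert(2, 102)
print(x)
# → [7, 4, 102, -8, 8, 2, 1, 7]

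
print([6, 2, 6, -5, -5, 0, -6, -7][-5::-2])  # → [-5, 2]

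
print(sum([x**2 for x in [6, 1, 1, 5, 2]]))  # 67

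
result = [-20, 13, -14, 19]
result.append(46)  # [-20, 13, -14, 19, 46]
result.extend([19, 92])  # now [-20, 13, -14, 19, 46, 19, 92]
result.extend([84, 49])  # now [-20, 13, -14, 19, 46, 19, 92, 84, 49]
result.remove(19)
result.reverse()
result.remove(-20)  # [49, 84, 92, 19, 46, -14, 13]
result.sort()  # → [-14, 13, 19, 46, 49, 84, 92]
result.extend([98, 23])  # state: [-14, 13, 19, 46, 49, 84, 92, 98, 23]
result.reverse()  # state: [23, 98, 92, 84, 49, 46, 19, 13, -14]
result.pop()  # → -14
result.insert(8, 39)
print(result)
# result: [23, 98, 92, 84, 49, 46, 19, 13, 39]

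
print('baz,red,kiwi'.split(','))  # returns ['baz', 'red', 'kiwi']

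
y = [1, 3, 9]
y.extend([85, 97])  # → [1, 3, 9, 85, 97]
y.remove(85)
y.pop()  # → 97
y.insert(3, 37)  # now [1, 3, 9, 37]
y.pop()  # 37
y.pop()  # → 9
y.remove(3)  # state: [1]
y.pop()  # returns 1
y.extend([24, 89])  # [24, 89]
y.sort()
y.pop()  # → 89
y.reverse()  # [24]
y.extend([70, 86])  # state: [24, 70, 86]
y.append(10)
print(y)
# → [24, 70, 86, 10]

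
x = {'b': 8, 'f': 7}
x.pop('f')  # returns 7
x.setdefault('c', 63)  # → 63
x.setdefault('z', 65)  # 65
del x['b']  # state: {'c': 63, 'z': 65}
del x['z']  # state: {'c': 63}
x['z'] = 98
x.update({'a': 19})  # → {'c': 63, 'z': 98, 'a': 19}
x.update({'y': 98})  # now {'c': 63, 'z': 98, 'a': 19, 'y': 98}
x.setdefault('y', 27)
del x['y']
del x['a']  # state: {'c': 63, 'z': 98}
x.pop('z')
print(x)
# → {'c': 63}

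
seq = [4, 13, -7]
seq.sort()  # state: [-7, 4, 13]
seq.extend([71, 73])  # [-7, 4, 13, 71, 73]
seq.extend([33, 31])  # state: [-7, 4, 13, 71, 73, 33, 31]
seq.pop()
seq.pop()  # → 33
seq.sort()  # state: [-7, 4, 13, 71, 73]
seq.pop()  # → 73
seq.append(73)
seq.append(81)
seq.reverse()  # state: [81, 73, 71, 13, 4, -7]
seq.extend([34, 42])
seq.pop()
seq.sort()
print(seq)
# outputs [-7, 4, 13, 34, 71, 73, 81]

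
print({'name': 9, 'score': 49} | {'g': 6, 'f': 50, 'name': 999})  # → {'name': 999, 'score': 49, 'g': 6, 'f': 50}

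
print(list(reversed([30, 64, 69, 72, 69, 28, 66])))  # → [66, 28, 69, 72, 69, 64, 30]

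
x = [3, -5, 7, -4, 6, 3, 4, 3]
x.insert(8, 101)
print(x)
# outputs [3, -5, 7, -4, 6, 3, 4, 3, 101]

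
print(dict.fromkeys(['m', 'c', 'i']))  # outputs {'m': None, 'c': None, 'i': None}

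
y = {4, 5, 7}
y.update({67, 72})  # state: {4, 5, 7, 67, 72}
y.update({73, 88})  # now {4, 5, 7, 67, 72, 73, 88}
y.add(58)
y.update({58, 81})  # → {4, 5, 7, 58, 67, 72, 73, 81, 88}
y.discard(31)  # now {4, 5, 7, 58, 67, 72, 73, 81, 88}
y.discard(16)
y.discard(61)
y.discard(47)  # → {4, 5, 7, 58, 67, 72, 73, 81, 88}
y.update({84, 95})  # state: {4, 5, 7, 58, 67, 72, 73, 81, 84, 88, 95}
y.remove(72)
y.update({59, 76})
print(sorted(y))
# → [4, 5, 7, 58, 59, 67, 73, 76, 81, 84, 88, 95]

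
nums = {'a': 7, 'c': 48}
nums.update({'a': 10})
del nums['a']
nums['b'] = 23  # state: {'c': 48, 'b': 23}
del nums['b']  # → {'c': 48}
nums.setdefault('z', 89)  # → 89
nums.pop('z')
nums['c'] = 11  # {'c': 11}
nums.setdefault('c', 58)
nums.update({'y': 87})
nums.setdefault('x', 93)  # 93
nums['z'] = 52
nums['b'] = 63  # {'c': 11, 'y': 87, 'x': 93, 'z': 52, 'b': 63}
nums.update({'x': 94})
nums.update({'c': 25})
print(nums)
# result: {'c': 25, 'y': 87, 'x': 94, 'z': 52, 'b': 63}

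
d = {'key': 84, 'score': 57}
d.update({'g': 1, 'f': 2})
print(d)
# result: {'key': 84, 'score': 57, 'g': 1, 'f': 2}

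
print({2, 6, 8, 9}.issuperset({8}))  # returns True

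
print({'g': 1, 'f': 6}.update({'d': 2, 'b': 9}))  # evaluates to None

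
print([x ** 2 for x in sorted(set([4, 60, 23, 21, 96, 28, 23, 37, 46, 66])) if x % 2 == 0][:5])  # [16, 784, 2116, 3600, 4356]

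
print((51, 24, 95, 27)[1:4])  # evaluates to (24, 95, 27)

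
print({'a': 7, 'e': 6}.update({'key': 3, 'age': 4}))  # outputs None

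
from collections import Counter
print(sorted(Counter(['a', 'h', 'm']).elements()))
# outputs ['a', 'h', 'm']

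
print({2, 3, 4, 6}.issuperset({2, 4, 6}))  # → True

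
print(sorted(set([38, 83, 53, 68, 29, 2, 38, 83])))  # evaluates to [2, 29, 38, 53, 68, 83]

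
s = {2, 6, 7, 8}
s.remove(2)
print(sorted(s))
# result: [6, 7, 8]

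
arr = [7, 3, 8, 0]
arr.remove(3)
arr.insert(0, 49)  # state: [49, 7, 8, 0]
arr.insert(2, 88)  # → [49, 7, 88, 8, 0]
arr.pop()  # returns 0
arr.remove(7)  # [49, 88, 8]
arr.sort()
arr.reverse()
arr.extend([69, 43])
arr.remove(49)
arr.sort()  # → [8, 43, 69, 88]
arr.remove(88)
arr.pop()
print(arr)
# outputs [8, 43]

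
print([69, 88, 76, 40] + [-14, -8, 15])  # [69, 88, 76, 40, -14, -8, 15]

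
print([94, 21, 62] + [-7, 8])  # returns [94, 21, 62, -7, 8]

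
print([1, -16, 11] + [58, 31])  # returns [1, -16, 11, 58, 31]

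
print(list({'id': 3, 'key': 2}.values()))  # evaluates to [3, 2]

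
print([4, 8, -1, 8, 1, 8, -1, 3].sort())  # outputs None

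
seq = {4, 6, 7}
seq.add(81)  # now {4, 6, 7, 81}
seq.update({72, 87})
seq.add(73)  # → {4, 6, 7, 72, 73, 81, 87}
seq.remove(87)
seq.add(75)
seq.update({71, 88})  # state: {4, 6, 7, 71, 72, 73, 75, 81, 88}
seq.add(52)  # {4, 6, 7, 52, 71, 72, 73, 75, 81, 88}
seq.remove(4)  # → {6, 7, 52, 71, 72, 73, 75, 81, 88}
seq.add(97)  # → {6, 7, 52, 71, 72, 73, 75, 81, 88, 97}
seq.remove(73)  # {6, 7, 52, 71, 72, 75, 81, 88, 97}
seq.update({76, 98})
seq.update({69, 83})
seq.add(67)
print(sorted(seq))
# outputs [6, 7, 52, 67, 69, 71, 72, 75, 76, 81, 83, 88, 97, 98]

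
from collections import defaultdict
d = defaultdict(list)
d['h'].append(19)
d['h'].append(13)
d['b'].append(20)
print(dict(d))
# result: {'h': [19, 13], 'b': [20]}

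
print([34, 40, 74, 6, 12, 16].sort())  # None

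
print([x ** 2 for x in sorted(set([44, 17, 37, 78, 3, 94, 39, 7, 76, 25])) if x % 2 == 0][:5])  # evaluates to [1936, 5776, 6084, 8836]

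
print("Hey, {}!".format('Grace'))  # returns Hey, Grace!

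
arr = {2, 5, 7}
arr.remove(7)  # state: {2, 5}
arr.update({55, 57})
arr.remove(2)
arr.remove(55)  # {5, 57}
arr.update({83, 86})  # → {5, 57, 83, 86}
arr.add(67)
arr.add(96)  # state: {5, 57, 67, 83, 86, 96}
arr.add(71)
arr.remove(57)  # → {5, 67, 71, 83, 86, 96}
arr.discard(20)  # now {5, 67, 71, 83, 86, 96}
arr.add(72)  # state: {5, 67, 71, 72, 83, 86, 96}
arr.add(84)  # {5, 67, 71, 72, 83, 84, 86, 96}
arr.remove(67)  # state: {5, 71, 72, 83, 84, 86, 96}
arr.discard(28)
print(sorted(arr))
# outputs [5, 71, 72, 83, 84, 86, 96]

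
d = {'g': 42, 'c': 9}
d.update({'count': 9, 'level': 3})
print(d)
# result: {'g': 42, 'c': 9, 'count': 9, 'level': 3}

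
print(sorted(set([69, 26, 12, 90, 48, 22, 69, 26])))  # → [12, 22, 26, 48, 69, 90]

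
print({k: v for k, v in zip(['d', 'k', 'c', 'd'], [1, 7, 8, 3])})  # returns {'d': 3, 'k': 7, 'c': 8}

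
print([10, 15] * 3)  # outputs [10, 15, 10, 15, 10, 15]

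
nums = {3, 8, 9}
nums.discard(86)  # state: {3, 8, 9}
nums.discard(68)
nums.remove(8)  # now {3, 9}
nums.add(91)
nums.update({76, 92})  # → {3, 9, 76, 91, 92}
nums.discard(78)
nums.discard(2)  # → {3, 9, 76, 91, 92}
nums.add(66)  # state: {3, 9, 66, 76, 91, 92}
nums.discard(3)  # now {9, 66, 76, 91, 92}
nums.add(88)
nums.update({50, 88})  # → {9, 50, 66, 76, 88, 91, 92}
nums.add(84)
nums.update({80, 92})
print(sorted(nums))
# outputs [9, 50, 66, 76, 80, 84, 88, 91, 92]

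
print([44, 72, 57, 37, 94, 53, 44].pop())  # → 44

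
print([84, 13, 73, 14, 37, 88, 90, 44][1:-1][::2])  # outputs [13, 14, 88]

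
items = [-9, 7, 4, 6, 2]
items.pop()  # 2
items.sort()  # [-9, 4, 6, 7]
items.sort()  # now [-9, 4, 6, 7]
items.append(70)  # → [-9, 4, 6, 7, 70]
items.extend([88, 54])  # [-9, 4, 6, 7, 70, 88, 54]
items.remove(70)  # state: [-9, 4, 6, 7, 88, 54]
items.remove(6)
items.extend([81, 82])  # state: [-9, 4, 7, 88, 54, 81, 82]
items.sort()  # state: [-9, 4, 7, 54, 81, 82, 88]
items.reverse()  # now [88, 82, 81, 54, 7, 4, -9]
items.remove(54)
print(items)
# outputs [88, 82, 81, 7, 4, -9]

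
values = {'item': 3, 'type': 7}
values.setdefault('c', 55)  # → 55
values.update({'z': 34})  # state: {'item': 3, 'type': 7, 'c': 55, 'z': 34}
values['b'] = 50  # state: {'item': 3, 'type': 7, 'c': 55, 'z': 34, 'b': 50}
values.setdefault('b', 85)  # 50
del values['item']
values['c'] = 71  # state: {'type': 7, 'c': 71, 'z': 34, 'b': 50}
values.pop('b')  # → 50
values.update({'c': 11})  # {'type': 7, 'c': 11, 'z': 34}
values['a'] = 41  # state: {'type': 7, 'c': 11, 'z': 34, 'a': 41}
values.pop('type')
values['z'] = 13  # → {'c': 11, 'z': 13, 'a': 41}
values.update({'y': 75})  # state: {'c': 11, 'z': 13, 'a': 41, 'y': 75}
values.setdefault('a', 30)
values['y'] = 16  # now {'c': 11, 'z': 13, 'a': 41, 'y': 16}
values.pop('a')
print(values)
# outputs {'c': 11, 'z': 13, 'y': 16}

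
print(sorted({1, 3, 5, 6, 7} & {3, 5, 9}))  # [3, 5]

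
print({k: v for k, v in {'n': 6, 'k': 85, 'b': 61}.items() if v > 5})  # {'n': 6, 'k': 85, 'b': 61}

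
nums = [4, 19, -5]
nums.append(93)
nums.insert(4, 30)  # [4, 19, -5, 93, 30]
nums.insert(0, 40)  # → [40, 4, 19, -5, 93, 30]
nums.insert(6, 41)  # [40, 4, 19, -5, 93, 30, 41]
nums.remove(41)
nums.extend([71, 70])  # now [40, 4, 19, -5, 93, 30, 71, 70]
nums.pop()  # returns 70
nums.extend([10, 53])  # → [40, 4, 19, -5, 93, 30, 71, 10, 53]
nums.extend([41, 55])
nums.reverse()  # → [55, 41, 53, 10, 71, 30, 93, -5, 19, 4, 40]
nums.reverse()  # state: [40, 4, 19, -5, 93, 30, 71, 10, 53, 41, 55]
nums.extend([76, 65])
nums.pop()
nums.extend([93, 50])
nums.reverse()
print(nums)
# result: [50, 93, 76, 55, 41, 53, 10, 71, 30, 93, -5, 19, 4, 40]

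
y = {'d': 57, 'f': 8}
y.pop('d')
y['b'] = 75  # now {'f': 8, 'b': 75}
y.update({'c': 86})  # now {'f': 8, 'b': 75, 'c': 86}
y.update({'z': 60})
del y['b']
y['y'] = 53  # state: {'f': 8, 'c': 86, 'z': 60, 'y': 53}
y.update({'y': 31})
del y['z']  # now {'f': 8, 'c': 86, 'y': 31}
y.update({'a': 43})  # {'f': 8, 'c': 86, 'y': 31, 'a': 43}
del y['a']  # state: {'f': 8, 'c': 86, 'y': 31}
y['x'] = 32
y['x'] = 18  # {'f': 8, 'c': 86, 'y': 31, 'x': 18}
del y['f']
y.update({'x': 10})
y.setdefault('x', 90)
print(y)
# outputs {'c': 86, 'y': 31, 'x': 10}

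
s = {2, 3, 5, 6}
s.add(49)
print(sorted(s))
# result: [2, 3, 5, 6, 49]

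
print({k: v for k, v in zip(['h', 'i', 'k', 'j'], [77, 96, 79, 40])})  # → {'h': 77, 'i': 96, 'k': 79, 'j': 40}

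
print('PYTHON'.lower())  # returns python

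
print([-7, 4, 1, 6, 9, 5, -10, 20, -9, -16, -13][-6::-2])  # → [5, 6, 4]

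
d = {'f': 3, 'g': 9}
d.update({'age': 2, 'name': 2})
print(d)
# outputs {'f': 3, 'g': 9, 'age': 2, 'name': 2}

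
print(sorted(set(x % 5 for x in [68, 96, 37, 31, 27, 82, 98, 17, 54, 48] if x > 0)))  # [1, 2, 3, 4]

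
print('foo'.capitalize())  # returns Foo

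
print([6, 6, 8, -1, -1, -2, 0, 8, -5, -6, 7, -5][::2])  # [6, 8, -1, 0, -5, 7]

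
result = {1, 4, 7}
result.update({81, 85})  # {1, 4, 7, 81, 85}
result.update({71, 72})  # {1, 4, 7, 71, 72, 81, 85}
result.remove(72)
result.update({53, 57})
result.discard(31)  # {1, 4, 7, 53, 57, 71, 81, 85}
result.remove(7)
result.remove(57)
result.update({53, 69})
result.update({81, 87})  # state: {1, 4, 53, 69, 71, 81, 85, 87}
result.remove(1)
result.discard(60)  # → {4, 53, 69, 71, 81, 85, 87}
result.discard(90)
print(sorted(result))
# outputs [4, 53, 69, 71, 81, 85, 87]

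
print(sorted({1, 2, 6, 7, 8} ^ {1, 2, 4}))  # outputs [4, 6, 7, 8]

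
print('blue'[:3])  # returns blu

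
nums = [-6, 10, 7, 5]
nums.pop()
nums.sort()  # [-6, 7, 10]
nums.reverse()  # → [10, 7, -6]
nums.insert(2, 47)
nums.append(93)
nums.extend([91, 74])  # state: [10, 7, 47, -6, 93, 91, 74]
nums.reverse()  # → [74, 91, 93, -6, 47, 7, 10]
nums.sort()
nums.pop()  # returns 93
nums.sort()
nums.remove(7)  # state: [-6, 10, 47, 74, 91]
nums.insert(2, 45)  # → [-6, 10, 45, 47, 74, 91]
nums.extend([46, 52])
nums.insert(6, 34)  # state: [-6, 10, 45, 47, 74, 91, 34, 46, 52]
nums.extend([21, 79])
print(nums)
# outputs [-6, 10, 45, 47, 74, 91, 34, 46, 52, 21, 79]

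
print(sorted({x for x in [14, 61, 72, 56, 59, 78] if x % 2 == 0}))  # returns [14, 56, 72, 78]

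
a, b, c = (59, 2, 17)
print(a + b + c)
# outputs 78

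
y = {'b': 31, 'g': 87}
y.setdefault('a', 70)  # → 70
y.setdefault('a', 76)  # 70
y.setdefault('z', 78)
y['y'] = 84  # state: {'b': 31, 'g': 87, 'a': 70, 'z': 78, 'y': 84}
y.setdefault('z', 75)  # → 78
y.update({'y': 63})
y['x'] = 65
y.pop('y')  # 63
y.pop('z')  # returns 78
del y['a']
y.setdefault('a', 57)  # 57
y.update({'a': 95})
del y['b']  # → {'g': 87, 'x': 65, 'a': 95}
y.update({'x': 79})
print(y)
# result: {'g': 87, 'x': 79, 'a': 95}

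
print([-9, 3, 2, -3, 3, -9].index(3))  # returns 1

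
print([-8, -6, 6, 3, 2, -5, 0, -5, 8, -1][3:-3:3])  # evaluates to [3, 0]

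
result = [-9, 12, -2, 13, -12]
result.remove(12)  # [-9, -2, 13, -12]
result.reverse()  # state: [-12, 13, -2, -9]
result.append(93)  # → [-12, 13, -2, -9, 93]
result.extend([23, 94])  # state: [-12, 13, -2, -9, 93, 23, 94]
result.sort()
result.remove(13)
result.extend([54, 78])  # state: [-12, -9, -2, 23, 93, 94, 54, 78]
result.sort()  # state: [-12, -9, -2, 23, 54, 78, 93, 94]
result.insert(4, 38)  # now [-12, -9, -2, 23, 38, 54, 78, 93, 94]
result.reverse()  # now [94, 93, 78, 54, 38, 23, -2, -9, -12]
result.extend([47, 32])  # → [94, 93, 78, 54, 38, 23, -2, -9, -12, 47, 32]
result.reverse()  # [32, 47, -12, -9, -2, 23, 38, 54, 78, 93, 94]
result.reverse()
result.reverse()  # [32, 47, -12, -9, -2, 23, 38, 54, 78, 93, 94]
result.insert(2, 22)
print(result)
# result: [32, 47, 22, -12, -9, -2, 23, 38, 54, 78, 93, 94]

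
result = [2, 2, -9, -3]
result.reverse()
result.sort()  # [-9, -3, 2, 2]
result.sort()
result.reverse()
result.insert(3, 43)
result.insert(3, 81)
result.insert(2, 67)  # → [2, 2, 67, -3, 81, 43, -9]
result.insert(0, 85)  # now [85, 2, 2, 67, -3, 81, 43, -9]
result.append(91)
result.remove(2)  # [85, 2, 67, -3, 81, 43, -9, 91]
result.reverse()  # [91, -9, 43, 81, -3, 67, 2, 85]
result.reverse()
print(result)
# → [85, 2, 67, -3, 81, 43, -9, 91]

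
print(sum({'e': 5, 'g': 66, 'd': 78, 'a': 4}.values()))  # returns 153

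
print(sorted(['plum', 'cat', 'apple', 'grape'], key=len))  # ['cat', 'plum', 'apple', 'grape']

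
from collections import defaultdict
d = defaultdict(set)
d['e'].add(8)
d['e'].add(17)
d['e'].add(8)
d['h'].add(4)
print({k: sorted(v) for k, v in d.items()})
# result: {'e': [8, 17], 'h': [4]}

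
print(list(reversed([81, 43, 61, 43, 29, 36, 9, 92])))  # [92, 9, 36, 29, 43, 61, 43, 81]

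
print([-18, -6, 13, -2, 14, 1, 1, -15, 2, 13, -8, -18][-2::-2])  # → [-8, 2, 1, 14, 13, -18]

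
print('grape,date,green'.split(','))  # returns ['grape', 'date', 'green']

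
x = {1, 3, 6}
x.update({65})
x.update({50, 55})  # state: {1, 3, 6, 50, 55, 65}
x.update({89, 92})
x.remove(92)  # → {1, 3, 6, 50, 55, 65, 89}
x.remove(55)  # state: {1, 3, 6, 50, 65, 89}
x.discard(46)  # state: {1, 3, 6, 50, 65, 89}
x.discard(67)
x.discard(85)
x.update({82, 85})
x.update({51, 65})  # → {1, 3, 6, 50, 51, 65, 82, 85, 89}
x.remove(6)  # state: {1, 3, 50, 51, 65, 82, 85, 89}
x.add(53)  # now {1, 3, 50, 51, 53, 65, 82, 85, 89}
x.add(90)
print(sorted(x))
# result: [1, 3, 50, 51, 53, 65, 82, 85, 89, 90]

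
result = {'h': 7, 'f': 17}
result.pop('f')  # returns 17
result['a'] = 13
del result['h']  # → {'a': 13}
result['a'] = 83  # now {'a': 83}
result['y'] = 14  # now {'a': 83, 'y': 14}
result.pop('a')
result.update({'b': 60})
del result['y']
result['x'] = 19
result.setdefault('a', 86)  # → 86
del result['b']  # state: {'x': 19, 'a': 86}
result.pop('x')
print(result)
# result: {'a': 86}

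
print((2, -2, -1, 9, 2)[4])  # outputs 2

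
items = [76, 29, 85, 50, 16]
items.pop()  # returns 16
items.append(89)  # [76, 29, 85, 50, 89]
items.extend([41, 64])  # [76, 29, 85, 50, 89, 41, 64]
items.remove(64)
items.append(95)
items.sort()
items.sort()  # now [29, 41, 50, 76, 85, 89, 95]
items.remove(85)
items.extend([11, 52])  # [29, 41, 50, 76, 89, 95, 11, 52]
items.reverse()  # [52, 11, 95, 89, 76, 50, 41, 29]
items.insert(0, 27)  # [27, 52, 11, 95, 89, 76, 50, 41, 29]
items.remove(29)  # [27, 52, 11, 95, 89, 76, 50, 41]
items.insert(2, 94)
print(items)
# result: [27, 52, 94, 11, 95, 89, 76, 50, 41]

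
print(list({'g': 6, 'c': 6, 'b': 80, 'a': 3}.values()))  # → [6, 6, 80, 3]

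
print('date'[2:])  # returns te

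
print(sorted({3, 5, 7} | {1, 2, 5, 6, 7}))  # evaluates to [1, 2, 3, 5, 6, 7]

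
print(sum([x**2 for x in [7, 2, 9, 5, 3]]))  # 168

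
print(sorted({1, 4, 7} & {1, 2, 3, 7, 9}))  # [1, 7]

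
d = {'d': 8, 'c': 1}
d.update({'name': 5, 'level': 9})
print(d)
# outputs {'d': 8, 'c': 1, 'name': 5, 'level': 9}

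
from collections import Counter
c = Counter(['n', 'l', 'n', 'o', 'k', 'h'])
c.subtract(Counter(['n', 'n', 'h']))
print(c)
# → Counter({'l': 1, 'o': 1, 'k': 1, 'n': 0, 'h': 0})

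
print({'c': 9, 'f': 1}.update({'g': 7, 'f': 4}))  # None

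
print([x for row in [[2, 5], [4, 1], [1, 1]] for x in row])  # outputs [2, 5, 4, 1, 1, 1]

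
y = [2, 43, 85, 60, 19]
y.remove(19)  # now [2, 43, 85, 60]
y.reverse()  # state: [60, 85, 43, 2]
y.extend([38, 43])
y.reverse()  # [43, 38, 2, 43, 85, 60]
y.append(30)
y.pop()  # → 30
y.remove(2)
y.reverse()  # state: [60, 85, 43, 38, 43]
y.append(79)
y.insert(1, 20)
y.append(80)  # [60, 20, 85, 43, 38, 43, 79, 80]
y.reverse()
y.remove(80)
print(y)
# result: [79, 43, 38, 43, 85, 20, 60]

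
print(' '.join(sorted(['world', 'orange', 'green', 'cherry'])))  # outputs cherry green orange world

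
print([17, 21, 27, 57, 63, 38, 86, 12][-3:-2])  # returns [38]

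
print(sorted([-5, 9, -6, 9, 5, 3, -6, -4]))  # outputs [-6, -6, -5, -4, 3, 5, 9, 9]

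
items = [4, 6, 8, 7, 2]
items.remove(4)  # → [6, 8, 7, 2]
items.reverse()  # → [2, 7, 8, 6]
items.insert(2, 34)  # [2, 7, 34, 8, 6]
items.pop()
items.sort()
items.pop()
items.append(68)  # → [2, 7, 8, 68]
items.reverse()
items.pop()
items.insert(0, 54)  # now [54, 68, 8, 7]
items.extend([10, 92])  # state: [54, 68, 8, 7, 10, 92]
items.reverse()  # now [92, 10, 7, 8, 68, 54]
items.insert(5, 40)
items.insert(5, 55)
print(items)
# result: [92, 10, 7, 8, 68, 55, 40, 54]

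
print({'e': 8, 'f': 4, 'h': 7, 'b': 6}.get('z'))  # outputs None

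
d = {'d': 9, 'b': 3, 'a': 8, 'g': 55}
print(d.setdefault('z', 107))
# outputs 107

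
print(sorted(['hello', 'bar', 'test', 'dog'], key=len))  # ['bar', 'dog', 'test', 'hello']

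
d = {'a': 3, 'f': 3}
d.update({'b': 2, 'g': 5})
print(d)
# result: {'a': 3, 'f': 3, 'b': 2, 'g': 5}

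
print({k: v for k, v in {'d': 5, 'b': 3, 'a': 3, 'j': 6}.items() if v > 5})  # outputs {'j': 6}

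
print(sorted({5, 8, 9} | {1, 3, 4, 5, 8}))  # [1, 3, 4, 5, 8, 9]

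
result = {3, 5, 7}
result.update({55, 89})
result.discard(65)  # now {3, 5, 7, 55, 89}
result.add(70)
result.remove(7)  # {3, 5, 55, 70, 89}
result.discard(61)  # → {3, 5, 55, 70, 89}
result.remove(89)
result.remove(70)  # {3, 5, 55}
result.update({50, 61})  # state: {3, 5, 50, 55, 61}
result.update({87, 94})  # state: {3, 5, 50, 55, 61, 87, 94}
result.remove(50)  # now {3, 5, 55, 61, 87, 94}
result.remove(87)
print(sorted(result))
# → [3, 5, 55, 61, 94]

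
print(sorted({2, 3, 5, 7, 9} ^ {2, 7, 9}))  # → [3, 5]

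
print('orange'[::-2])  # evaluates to enr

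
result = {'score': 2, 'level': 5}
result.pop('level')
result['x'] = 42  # {'score': 2, 'x': 42}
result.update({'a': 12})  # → {'score': 2, 'x': 42, 'a': 12}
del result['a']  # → {'score': 2, 'x': 42}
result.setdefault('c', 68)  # 68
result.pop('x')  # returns 42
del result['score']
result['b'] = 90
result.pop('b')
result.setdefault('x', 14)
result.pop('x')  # 14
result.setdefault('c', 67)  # 68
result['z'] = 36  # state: {'c': 68, 'z': 36}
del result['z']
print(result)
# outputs {'c': 68}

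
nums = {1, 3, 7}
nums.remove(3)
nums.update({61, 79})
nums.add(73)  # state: {1, 7, 61, 73, 79}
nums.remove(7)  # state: {1, 61, 73, 79}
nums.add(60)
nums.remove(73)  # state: {1, 60, 61, 79}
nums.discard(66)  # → {1, 60, 61, 79}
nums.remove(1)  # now {60, 61, 79}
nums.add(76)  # {60, 61, 76, 79}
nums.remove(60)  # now {61, 76, 79}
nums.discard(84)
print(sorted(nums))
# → [61, 76, 79]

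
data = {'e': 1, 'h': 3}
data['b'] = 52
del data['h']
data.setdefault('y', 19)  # 19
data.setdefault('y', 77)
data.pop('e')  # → 1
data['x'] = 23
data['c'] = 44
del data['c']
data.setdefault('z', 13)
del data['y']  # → {'b': 52, 'x': 23, 'z': 13}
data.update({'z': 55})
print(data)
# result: {'b': 52, 'x': 23, 'z': 55}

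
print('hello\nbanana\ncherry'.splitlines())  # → ['hello', 'banana', 'cherry']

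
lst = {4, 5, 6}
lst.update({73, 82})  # {4, 5, 6, 73, 82}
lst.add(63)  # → {4, 5, 6, 63, 73, 82}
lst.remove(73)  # {4, 5, 6, 63, 82}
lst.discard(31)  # {4, 5, 6, 63, 82}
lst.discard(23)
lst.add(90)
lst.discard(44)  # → {4, 5, 6, 63, 82, 90}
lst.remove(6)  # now {4, 5, 63, 82, 90}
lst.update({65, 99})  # {4, 5, 63, 65, 82, 90, 99}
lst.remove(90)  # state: {4, 5, 63, 65, 82, 99}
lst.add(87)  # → {4, 5, 63, 65, 82, 87, 99}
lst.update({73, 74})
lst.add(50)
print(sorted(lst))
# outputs [4, 5, 50, 63, 65, 73, 74, 82, 87, 99]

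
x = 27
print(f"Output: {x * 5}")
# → Output: 135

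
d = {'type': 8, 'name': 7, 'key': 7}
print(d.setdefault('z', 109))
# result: 109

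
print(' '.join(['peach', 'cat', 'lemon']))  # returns peach cat lemon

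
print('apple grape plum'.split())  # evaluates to ['apple', 'grape', 'plum']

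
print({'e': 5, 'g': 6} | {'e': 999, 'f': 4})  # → {'e': 999, 'g': 6, 'f': 4}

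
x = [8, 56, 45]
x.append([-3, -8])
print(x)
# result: [8, 56, 45, [-3, -8]]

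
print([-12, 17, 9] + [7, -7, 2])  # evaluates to [-12, 17, 9, 7, -7, 2]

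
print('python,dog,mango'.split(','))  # ['python', 'dog', 'mango']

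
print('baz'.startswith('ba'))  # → True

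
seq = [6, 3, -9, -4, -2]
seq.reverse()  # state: [-2, -4, -9, 3, 6]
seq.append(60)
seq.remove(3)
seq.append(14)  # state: [-2, -4, -9, 6, 60, 14]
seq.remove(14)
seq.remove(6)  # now [-2, -4, -9, 60]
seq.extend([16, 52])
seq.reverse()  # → [52, 16, 60, -9, -4, -2]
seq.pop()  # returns -2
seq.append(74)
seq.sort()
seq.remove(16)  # [-9, -4, 52, 60, 74]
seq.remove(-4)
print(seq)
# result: [-9, 52, 60, 74]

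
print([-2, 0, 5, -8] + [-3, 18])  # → [-2, 0, 5, -8, -3, 18]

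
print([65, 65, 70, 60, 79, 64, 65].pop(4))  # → 79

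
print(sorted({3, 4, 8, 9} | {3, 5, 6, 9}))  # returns [3, 4, 5, 6, 8, 9]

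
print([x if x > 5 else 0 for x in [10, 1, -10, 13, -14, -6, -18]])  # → [10, 0, 0, 13, 0, 0, 0]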